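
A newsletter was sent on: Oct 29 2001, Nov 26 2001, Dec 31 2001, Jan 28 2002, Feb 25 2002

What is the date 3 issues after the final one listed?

All Mondays; the gaps (28, 35, 28, 28) vary with month length.
This is the last Monday of each month.
March 2002 ends with Monday Mar 25 2002.
Last Monday of April 2002: Apr 29 2002.
May 2002 ends with Monday May 27 2002.

May 27 2002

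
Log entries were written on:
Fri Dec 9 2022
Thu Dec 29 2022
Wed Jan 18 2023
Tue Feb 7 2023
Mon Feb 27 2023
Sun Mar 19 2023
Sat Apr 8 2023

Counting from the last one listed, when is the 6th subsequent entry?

Sun Aug 6 2023

Every event comes 20 days after the last (20, 20, 20, 20, 20, 20).
Sat Apr 8 2023 + 20 days = Fri Apr 28 2023.
Fri Apr 28 2023 + 20 days = Thu May 18 2023.
Thu May 18 2023 + 20 days = Wed Jun 7 2023.
Wed Jun 7 2023 + 20 days = Tue Jun 27 2023.
Tue Jun 27 2023 + 20 days = Mon Jul 17 2023.
Mon Jul 17 2023 + 20 days = Sun Aug 6 2023.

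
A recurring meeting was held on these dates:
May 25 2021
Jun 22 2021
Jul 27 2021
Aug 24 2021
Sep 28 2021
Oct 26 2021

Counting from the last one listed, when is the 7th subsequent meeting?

Gaps: 28, 35, 28, 35, 28 days — a mix of 28 and 35. Every date is a Tuesday.
Each is the 4th Tuesday of its month.
4th Tuesday of November 2021: Nov 23 2021.
4th Tuesday of December 2021: Dec 28 2021.
4th Tuesday of January 2022: Jan 25 2022.
February 2022 — 4th Tuesday is Feb 22 2022.
March 2022 — 4th Tuesday is Mar 22 2022.
April 2022 — 4th Tuesday is Apr 26 2022.
4th Tuesday of May 2022: May 24 2022.

May 24 2022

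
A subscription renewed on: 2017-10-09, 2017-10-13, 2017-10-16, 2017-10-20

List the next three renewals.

Every event lands on a Monday or Friday (gaps cycle 4, 3, 4).
So the schedule is: every Monday and Friday.
The following Monday is 2017-10-23.
The following Friday is 2017-10-27.
The following Monday is 2017-10-30.

2017-10-23, 2017-10-27, 2017-10-30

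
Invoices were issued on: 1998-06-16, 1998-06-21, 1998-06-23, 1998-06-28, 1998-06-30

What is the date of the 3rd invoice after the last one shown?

Every event lands on a Tuesday or Sunday (gaps cycle 5, 2, 5, 2).
So the schedule is: every Tuesday and Sunday.
Next Sunday: 1998-07-05.
Next Tuesday: 1998-07-07.
Next Sunday: 1998-07-12.

1998-07-12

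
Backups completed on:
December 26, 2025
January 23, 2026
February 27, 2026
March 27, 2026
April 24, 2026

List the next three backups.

These are Fridays at 28- or 35-day spacing (28, 35, 28, 28).
The pattern: 4th Friday of the month.
May 2026 — 4th Friday is May 22, 2026.
4th Friday of June 2026: June 26, 2026.
July 2026 — 4th Friday is July 24, 2026.

May 22, 2026; June 26, 2026; July 24, 2026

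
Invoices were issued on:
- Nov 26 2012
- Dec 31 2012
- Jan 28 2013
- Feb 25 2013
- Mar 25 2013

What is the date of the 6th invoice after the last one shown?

These are Mondays with 35, 28, 28, 28-day gaps.
Each is the final Monday of its month — Dec 31 2012 is past the 28th, so '4th Monday' doesn't fit.
Last Monday of April 2013: Apr 29 2013.
Last Monday of May 2013: May 27 2013.
June 2013 ends with Monday Jun 24 2013.
Last Monday of July 2013: Jul 29 2013.
Last Monday of August 2013: Aug 26 2013.
Last Monday of September 2013: Sep 30 2013.

Sep 30 2013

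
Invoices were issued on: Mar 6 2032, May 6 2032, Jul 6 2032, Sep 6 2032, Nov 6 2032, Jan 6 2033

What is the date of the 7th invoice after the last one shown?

Mar 6 2034

Each date is the 6th; the gaps (61, 61, 62, 61, 61) track the month lengths.
The rule is the 6th of every 2 months.
March 2033: Mar 6 2033.
Next: May 2033 → May 6 2033.
Next: July 2033 → Jul 6 2033.
Next: September 2033 → Sep 6 2033.
Next: November 2033 → Nov 6 2033.
January 2034: Jan 6 2034.
March 2034: Mar 6 2034.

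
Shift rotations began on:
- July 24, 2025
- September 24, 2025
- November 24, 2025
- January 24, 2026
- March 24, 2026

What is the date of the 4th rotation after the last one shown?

November 24, 2026

The day-of-month is always 24 (62, 61, 61, 59 days between events).
So this recurs on the 24th of every 2 months.
May 2026: May 24, 2026.
July 2026: July 24, 2026.
September 2026: September 24, 2026.
Next: November 2026 → November 24, 2026.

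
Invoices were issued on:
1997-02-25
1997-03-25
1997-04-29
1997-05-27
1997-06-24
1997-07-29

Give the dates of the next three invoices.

These are Tuesdays with 28, 35, 28, 28, 35-day gaps.
Each is the final Tuesday of its month — 1997-04-29 is past the 28th, so '4th Tuesday' doesn't fit.
Last Tuesday of August 1997: 1997-08-26.
September 1997 ends with Tuesday 1997-09-30.
Last Tuesday of October 1997: 1997-10-28.

1997-08-26, 1997-09-30, 1997-10-28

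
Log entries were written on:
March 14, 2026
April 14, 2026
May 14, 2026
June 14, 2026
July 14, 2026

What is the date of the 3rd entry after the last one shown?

October 14, 2026

Each date is the 14th; the gaps (31, 30, 31, 30) track the month lengths.
The rule is the 14th of each month.
August 2026: August 14, 2026.
Next: September 2026 → September 14, 2026.
October 2026: October 14, 2026.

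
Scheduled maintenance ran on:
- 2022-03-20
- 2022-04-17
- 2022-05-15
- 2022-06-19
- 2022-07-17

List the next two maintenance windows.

These are Sundays at 28- or 35-day spacing (28, 28, 35, 28).
The pattern: 3rd Sunday of the month.
August 2022 — 3rd Sunday is 2022-08-21.
3rd Sunday of September 2022: 2022-09-18.

2022-08-21, 2022-09-18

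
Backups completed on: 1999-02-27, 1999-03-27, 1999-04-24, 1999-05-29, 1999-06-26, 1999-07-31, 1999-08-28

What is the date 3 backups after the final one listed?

1999-11-27

These are Saturdays with 28, 28, 35, 28, 35, 28-day gaps.
Each is the final Saturday of its month — 1999-05-29 is past the 28th, so '4th Saturday' doesn't fit.
Last Saturday of September 1999: 1999-09-25.
Last Saturday of October 1999: 1999-10-30.
November 1999 ends with Saturday 1999-11-27.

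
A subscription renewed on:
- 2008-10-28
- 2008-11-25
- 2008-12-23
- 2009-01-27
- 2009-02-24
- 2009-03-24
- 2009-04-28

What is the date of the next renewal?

These are Tuesdays at 28- or 35-day spacing (28, 28, 35, 28, 28, 35).
The pattern: 4th Tuesday of the month.
May 2009 — 4th Tuesday is 2009-05-26.

2009-05-26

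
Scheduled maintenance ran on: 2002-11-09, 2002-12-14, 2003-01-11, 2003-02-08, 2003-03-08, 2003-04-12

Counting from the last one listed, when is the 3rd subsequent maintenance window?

Gaps: 35, 28, 28, 28, 35 days — a mix of 28 and 35. Every date is a Saturday.
Each is the 2nd Saturday of its month.
2nd Saturday of May 2003: 2003-05-10.
June 2003 — 2nd Saturday is 2003-06-14.
2nd Saturday of July 2003: 2003-07-12.

2003-07-12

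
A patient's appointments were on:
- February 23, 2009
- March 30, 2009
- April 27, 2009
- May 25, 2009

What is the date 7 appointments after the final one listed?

Every date is a Monday; gaps 35, 28, 28 days.
Each is the last Monday of its month (at least one falls on the 29th or later, ruling out '4th Monday').
Last Monday of June 2009: June 29, 2009.
July 2009 ends with Monday July 27, 2009.
Last Monday of August 2009: August 31, 2009.
Last Monday of September 2009: September 28, 2009.
Last Monday of October 2009: October 26, 2009.
November 2009 ends with Monday November 30, 2009.
December 2009 ends with Monday December 28, 2009.

December 28, 2009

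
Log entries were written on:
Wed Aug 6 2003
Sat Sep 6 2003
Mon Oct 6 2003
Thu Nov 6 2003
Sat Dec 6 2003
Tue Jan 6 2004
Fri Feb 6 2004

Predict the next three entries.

Sat Mar 6 2004, Tue Apr 6 2004, Thu May 6 2004

The day-of-month is always 6 (31, 30, 31, 30, 31, 31 days between events).
So this recurs on the 6th of each month.
Next: March 2004 → Sat Mar 6 2004.
April 2004: Tue Apr 6 2004.
Next: May 2004 → Thu May 6 2004.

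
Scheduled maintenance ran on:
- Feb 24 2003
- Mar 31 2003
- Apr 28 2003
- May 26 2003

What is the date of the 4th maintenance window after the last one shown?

Sep 29 2003

These are Mondays with 35, 28, 28-day gaps.
Each is the final Monday of its month — Mar 31 2003 is past the 28th, so '4th Monday' doesn't fit.
Last Monday of June 2003: Jun 30 2003.
Last Monday of July 2003: Jul 28 2003.
August 2003 ends with Monday Aug 25 2003.
Last Monday of September 2003: Sep 29 2003.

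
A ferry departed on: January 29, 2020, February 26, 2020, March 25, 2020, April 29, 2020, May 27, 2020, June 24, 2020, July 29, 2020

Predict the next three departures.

Every date is a Wednesday; gaps 28, 28, 35, 28, 28, 35 days.
Each is the last Wednesday of its month (at least one falls on the 29th or later, ruling out '4th Wednesday').
Last Wednesday of August 2020: August 26, 2020.
September 2020 ends with Wednesday September 30, 2020.
October 2020 ends with Wednesday October 28, 2020.

August 26, 2020; September 30, 2020; October 28, 2020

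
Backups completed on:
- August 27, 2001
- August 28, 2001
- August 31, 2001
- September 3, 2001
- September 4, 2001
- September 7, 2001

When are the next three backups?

Gaps: 1, 3, 3, 1, 3 days — not constant, but cyclic with period 3.
The events fall on every Monday, Tuesday and Friday.
The following Monday is September 10, 2001.
The following Tuesday is September 11, 2001.
The following Friday is September 14, 2001.

September 10, 2001; September 11, 2001; September 14, 2001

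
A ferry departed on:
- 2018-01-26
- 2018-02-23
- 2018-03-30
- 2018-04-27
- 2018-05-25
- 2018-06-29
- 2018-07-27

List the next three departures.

Every date is a Friday; gaps 28, 35, 28, 28, 35, 28 days.
Each is the last Friday of its month (at least one falls on the 29th or later, ruling out '4th Friday').
Last Friday of August 2018: 2018-08-31.
September 2018 ends with Friday 2018-09-28.
Last Friday of October 2018: 2018-10-26.

2018-08-31, 2018-09-28, 2018-10-26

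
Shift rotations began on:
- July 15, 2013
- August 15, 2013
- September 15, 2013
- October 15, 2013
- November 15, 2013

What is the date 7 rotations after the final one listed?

June 15, 2014

The day-of-month is always 15 (31, 31, 30, 31 days between events).
So this recurs on the 15th of each month.
Next: December 2013 → December 15, 2013.
Next: January 2014 → January 15, 2014.
February 2014: February 15, 2014.
March 2014: March 15, 2014.
Next: April 2014 → April 15, 2014.
Next: May 2014 → May 15, 2014.
June 2014: June 15, 2014.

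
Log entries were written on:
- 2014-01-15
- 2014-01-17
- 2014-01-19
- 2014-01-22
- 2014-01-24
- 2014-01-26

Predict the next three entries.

2014-01-29, 2014-01-31, 2014-02-02

The gap pattern 2, 2, 3, 2, 2 repeats every 3 events.
These are the Wednesdays, Fridays and Sundays of each week.
The following Wednesday is 2014-01-29.
Next Friday: 2014-01-31.
The following Sunday is 2014-02-02.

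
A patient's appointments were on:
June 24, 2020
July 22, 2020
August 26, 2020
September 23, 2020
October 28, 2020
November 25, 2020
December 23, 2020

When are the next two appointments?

These are Wednesdays at 28- or 35-day spacing (28, 35, 28, 35, 28, 28).
The pattern: 4th Wednesday of the month.
January 2021 — 4th Wednesday is January 27, 2021.
4th Wednesday of February 2021: February 24, 2021.

January 27, 2021; February 24, 2021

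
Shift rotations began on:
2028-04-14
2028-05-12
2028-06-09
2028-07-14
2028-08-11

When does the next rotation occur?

2028-09-08

These are Fridays at 28- or 35-day spacing (28, 28, 35, 28).
The pattern: 2nd Friday of the month.
2nd Friday of September 2028: 2028-09-08.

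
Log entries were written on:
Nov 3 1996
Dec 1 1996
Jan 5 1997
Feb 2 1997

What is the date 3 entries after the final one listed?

May 4 1997

All dates are Sundays, 28, 35, 28 days apart.
Specifically, the 1st Sunday of each month.
1st Sunday of March 1997: Mar 2 1997.
1st Sunday of April 1997: Apr 6 1997.
May 1997 — 1st Sunday is May 4 1997.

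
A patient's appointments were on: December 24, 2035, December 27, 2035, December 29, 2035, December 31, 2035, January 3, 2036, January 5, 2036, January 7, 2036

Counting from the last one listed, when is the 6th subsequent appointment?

Gaps: 3, 2, 2, 3, 2, 2 days — not constant, but cyclic with period 3.
The events fall on every Monday, Thursday and Saturday.
The following Thursday is January 10, 2036.
Next Saturday: January 12, 2036.
The following Monday is January 14, 2036.
The following Thursday is January 17, 2036.
The following Saturday is January 19, 2036.
Next Monday: January 21, 2036.

January 21, 2036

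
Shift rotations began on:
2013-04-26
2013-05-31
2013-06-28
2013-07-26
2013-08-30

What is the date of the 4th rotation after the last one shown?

2013-12-27

All Fridays; the gaps (35, 28, 28, 35) vary with month length.
This is the last Friday of each month.
September 2013 ends with Friday 2013-09-27.
Last Friday of October 2013: 2013-10-25.
Last Friday of November 2013: 2013-11-29.
December 2013 ends with Friday 2013-12-27.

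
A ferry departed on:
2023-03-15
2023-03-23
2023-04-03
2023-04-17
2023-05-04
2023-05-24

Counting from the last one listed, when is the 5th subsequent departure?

2023-10-16

Intervals are 8, 11, 14, 17, 20 days — an arithmetic progression with common difference 3.
Next gap: 23 days. 2023-05-24 + 23 days = 2023-06-16.
Next gap: 26 days. 2023-06-16 + 26 days = 2023-07-12.
Next gap: 29 days. 2023-07-12 + 29 days = 2023-08-10.
Next gap: 32 days. 2023-08-10 + 32 days = 2023-09-11.
Next gap: 35 days. 2023-09-11 + 35 days = 2023-10-16.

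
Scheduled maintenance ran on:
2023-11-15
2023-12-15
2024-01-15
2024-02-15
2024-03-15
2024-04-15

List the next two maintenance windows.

2024-05-15, 2024-06-15

The day-of-month is always 15 (30, 31, 31, 29, 31 days between events).
So this recurs on the 15th of each month.
May 2024: 2024-05-15.
June 2024: 2024-06-15.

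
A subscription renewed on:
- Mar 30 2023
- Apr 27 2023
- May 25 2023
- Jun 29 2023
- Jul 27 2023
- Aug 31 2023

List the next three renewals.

These are Thursdays with 28, 28, 35, 28, 35-day gaps.
Each is the final Thursday of its month — Mar 30 2023 is past the 28th, so '4th Thursday' doesn't fit.
Last Thursday of September 2023: Sep 28 2023.
Last Thursday of October 2023: Oct 26 2023.
November 2023 ends with Thursday Nov 30 2023.

Sep 28 2023, Oct 26 2023, Nov 30 2023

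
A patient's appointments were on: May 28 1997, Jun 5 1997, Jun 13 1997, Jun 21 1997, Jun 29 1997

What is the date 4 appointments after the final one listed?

Jul 31 1997

Gaps between consecutive events: 8, 8, 8, 8 days — a constant 8-day interval.
Jun 29 1997 + 8 days = Jul 7 1997.
Jul 7 1997 + 8 days = Jul 15 1997.
Jul 15 1997 + 8 days = Jul 23 1997.
Jul 23 1997 + 8 days = Jul 31 1997.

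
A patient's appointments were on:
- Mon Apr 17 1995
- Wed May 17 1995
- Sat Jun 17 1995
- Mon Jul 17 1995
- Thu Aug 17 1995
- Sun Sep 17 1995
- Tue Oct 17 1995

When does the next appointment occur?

Gaps: 30, 31, 30, 31, 31, 30 days — not constant. Every event is on the 17th of the month.
Pattern: the 17th of each month.
November 1995: Fri Nov 17 1995.

Fri Nov 17 1995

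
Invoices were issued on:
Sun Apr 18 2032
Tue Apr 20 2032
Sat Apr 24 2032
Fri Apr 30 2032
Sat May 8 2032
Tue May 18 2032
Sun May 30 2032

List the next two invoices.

Sun Jun 13 2032, Tue Jun 29 2032

Intervals are 2, 4, 6, 8, 10, 12 days — an arithmetic progression with common difference 2.
Next gap: 14 days. Sun May 30 2032 + 14 days = Sun Jun 13 2032.
Next gap: 16 days. Sun Jun 13 2032 + 16 days = Tue Jun 29 2032.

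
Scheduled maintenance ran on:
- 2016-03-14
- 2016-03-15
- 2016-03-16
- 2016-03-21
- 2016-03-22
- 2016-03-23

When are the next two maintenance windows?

2016-03-28, 2016-03-29

Gaps: 1, 1, 5, 1, 1 days — not constant, but cyclic with period 3.
The events fall on every Monday, Tuesday and Wednesday.
Next Monday: 2016-03-28.
The following Tuesday is 2016-03-29.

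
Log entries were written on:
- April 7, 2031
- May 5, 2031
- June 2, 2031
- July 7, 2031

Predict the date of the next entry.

These are Mondays at 28- or 35-day spacing (28, 28, 35).
The pattern: 1st Monday of the month.
August 2031 — 1st Monday is August 4, 2031.

August 4, 2031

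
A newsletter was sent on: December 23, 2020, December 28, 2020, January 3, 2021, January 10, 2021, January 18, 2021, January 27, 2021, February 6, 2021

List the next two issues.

February 17, 2021; March 1, 2021

The spacing grows by 1 each time: 5, 6, 7, 8, 9, 10 days.
Next gap: 11 days. February 6, 2021 + 11 days = February 17, 2021.
Next gap: 12 days. February 17, 2021 + 12 days = March 1, 2021.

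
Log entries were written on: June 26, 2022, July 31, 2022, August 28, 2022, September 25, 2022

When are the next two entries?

Every date is a Sunday; gaps 35, 28, 28 days.
Each is the last Sunday of its month (at least one falls on the 29th or later, ruling out '4th Sunday').
Last Sunday of October 2022: October 30, 2022.
November 2022 ends with Sunday November 27, 2022.

October 30, 2022; November 27, 2022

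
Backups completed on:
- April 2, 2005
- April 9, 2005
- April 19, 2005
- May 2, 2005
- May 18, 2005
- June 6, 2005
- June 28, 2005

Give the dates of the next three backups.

Intervals are 7, 10, 13, 16, 19, 22 days — an arithmetic progression with common difference 3.
Next gap: 25 days. June 28, 2005 + 25 days = July 23, 2005.
Next gap: 28 days. July 23, 2005 + 28 days = August 20, 2005.
Next gap: 31 days. August 20, 2005 + 31 days = September 20, 2005.

July 23, 2005; August 20, 2005; September 20, 2005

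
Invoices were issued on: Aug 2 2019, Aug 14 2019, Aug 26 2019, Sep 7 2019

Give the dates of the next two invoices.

Gaps between consecutive events: 12, 12, 12 days — a constant 12-day interval.
Sep 7 2019 + 12 days = Sep 19 2019.
Sep 19 2019 + 12 days = Oct 1 2019.

Sep 19 2019, Oct 1 2019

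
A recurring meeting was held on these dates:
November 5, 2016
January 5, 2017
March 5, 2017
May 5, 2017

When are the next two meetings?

July 5, 2017; September 5, 2017

Gaps: 61, 59, 61 days — not constant. Every event is on the 5th of the month.
Pattern: the 5th of every 2 months.
Next: July 2017 → July 5, 2017.
Next: September 2017 → September 5, 2017.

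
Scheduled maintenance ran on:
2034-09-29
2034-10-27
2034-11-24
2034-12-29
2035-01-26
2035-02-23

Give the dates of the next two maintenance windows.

2035-03-30, 2035-04-27

Every date is a Friday; gaps 28, 28, 35, 28, 28 days.
Each is the last Friday of its month (at least one falls on the 29th or later, ruling out '4th Friday').
Last Friday of March 2035: 2035-03-30.
Last Friday of April 2035: 2035-04-27.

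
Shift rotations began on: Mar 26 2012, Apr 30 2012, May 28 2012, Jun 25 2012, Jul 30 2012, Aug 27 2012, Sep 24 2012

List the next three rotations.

Every date is a Monday; gaps 35, 28, 28, 35, 28, 28 days.
Each is the last Monday of its month (at least one falls on the 29th or later, ruling out '4th Monday').
Last Monday of October 2012: Oct 29 2012.
November 2012 ends with Monday Nov 26 2012.
December 2012 ends with Monday Dec 31 2012.

Oct 29 2012, Nov 26 2012, Dec 31 2012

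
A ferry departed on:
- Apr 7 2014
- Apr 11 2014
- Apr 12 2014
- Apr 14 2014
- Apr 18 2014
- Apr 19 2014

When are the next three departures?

Every event lands on a Monday or Friday or Saturday (gaps cycle 4, 1, 2, 4, 1).
So the schedule is: every Monday, Friday and Saturday.
The following Monday is Apr 21 2014.
Next Friday: Apr 25 2014.
Next Saturday: Apr 26 2014.

Apr 21 2014, Apr 25 2014, Apr 26 2014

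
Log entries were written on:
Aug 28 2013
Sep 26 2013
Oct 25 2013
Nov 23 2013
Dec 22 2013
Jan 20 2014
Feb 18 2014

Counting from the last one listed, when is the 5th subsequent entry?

Every event comes 29 days after the last (29, 29, 29, 29, 29, 29).
Feb 18 2014 + 29 days = Mar 19 2014.
Mar 19 2014 + 29 days = Apr 17 2014.
Apr 17 2014 + 29 days = May 16 2014.
May 16 2014 + 29 days = Jun 14 2014.
Jun 14 2014 + 29 days = Jul 13 2014.

Jul 13 2014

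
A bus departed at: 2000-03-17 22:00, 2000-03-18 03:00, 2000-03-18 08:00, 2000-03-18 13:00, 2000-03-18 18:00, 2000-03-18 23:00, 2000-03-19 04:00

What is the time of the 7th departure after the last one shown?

2000-03-20 15:00

Gaps: 5, 5, 5, 5, 5, 5 hours — each event is 5 hours after the previous one.
2000-03-19 04:00 + 5 h = 2000-03-19 09:00.
2000-03-19 09:00 + 5 h = 2000-03-19 14:00.
2000-03-19 14:00 + 5 h = 2000-03-19 19:00.
2000-03-19 19:00 + 5 h = 2000-03-20 00:00.
2000-03-20 00:00 + 5 h = 2000-03-20 05:00.
2000-03-20 05:00 + 5 h = 2000-03-20 10:00.
2000-03-20 10:00 + 5 h = 2000-03-20 15:00.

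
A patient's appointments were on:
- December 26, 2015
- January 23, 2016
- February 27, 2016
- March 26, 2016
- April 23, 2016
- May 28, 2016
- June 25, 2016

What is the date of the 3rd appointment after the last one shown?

These are Saturdays at 28- or 35-day spacing (28, 35, 28, 28, 35, 28).
The pattern: 4th Saturday of the month.
4th Saturday of July 2016: July 23, 2016.
4th Saturday of August 2016: August 27, 2016.
September 2016 — 4th Saturday is September 24, 2016.

September 24, 2016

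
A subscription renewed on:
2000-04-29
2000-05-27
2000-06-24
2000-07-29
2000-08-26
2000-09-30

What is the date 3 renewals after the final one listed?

These are Saturdays with 28, 28, 35, 28, 35-day gaps.
Each is the final Saturday of its month — 2000-04-29 is past the 28th, so '4th Saturday' doesn't fit.
October 2000 ends with Saturday 2000-10-28.
Last Saturday of November 2000: 2000-11-25.
December 2000 ends with Saturday 2000-12-30.

2000-12-30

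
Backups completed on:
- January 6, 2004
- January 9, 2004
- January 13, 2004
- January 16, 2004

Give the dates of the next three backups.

January 20, 2004; January 23, 2004; January 27, 2004

The gap pattern 3, 4, 3 repeats every 2 events.
These are the Tuesdays and Fridays of each week.
The following Tuesday is January 20, 2004.
Next Friday: January 23, 2004.
Next Tuesday: January 27, 2004.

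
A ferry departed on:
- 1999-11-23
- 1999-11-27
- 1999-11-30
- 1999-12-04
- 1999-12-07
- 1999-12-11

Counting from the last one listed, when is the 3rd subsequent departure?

Every event lands on a Tuesday or Saturday (gaps cycle 4, 3, 4, 3, 4).
So the schedule is: every Tuesday and Saturday.
The following Tuesday is 1999-12-14.
Next Saturday: 1999-12-18.
The following Tuesday is 1999-12-21.

1999-12-21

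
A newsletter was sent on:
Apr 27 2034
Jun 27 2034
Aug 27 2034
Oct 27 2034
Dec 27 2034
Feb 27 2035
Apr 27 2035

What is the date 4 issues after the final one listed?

Each date is the 27th; the gaps (61, 61, 61, 61, 62, 59) track the month lengths.
The rule is the 27th of every 2 months.
Next: June 2035 → Jun 27 2035.
August 2035: Aug 27 2035.
October 2035: Oct 27 2035.
Next: December 2035 → Dec 27 2035.

Dec 27 2035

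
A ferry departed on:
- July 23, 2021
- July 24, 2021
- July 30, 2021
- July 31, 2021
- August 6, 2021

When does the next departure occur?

August 7, 2021

The gap pattern 1, 6, 1, 6 repeats every 2 events.
These are the Fridays and Saturdays of each week.
The following Saturday is August 7, 2021.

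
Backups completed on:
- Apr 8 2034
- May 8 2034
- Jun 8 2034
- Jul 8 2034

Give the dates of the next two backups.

Each date is the 8th; the gaps (30, 31, 30) track the month lengths.
The rule is the 8th of each month.
Next: August 2034 → Aug 8 2034.
Next: September 2034 → Sep 8 2034.

Aug 8 2034, Sep 8 2034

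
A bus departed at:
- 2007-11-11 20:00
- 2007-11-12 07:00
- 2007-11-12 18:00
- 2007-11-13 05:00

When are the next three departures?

2007-11-13 16:00, 2007-11-14 03:00, 2007-11-14 14:00

The interval is a steady 11 hours (11, 11, 11).
2007-11-13 05:00 + 11 h = 2007-11-13 16:00.
2007-11-13 16:00 + 11 h = 2007-11-14 03:00.
2007-11-14 03:00 + 11 h = 2007-11-14 14:00.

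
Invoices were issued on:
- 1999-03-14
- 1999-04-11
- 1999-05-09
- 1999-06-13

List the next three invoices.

1999-07-11, 1999-08-08, 1999-09-12

Gaps: 28, 28, 35 days — a mix of 28 and 35. Every date is a Sunday.
Each is the 2nd Sunday of its month.
2nd Sunday of July 1999: 1999-07-11.
August 1999 — 2nd Sunday is 1999-08-08.
2nd Sunday of September 1999: 1999-09-12.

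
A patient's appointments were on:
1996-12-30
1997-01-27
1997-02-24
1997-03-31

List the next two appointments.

All Mondays; the gaps (28, 28, 35) vary with month length.
This is the last Monday of each month.
Last Monday of April 1997: 1997-04-28.
Last Monday of May 1997: 1997-05-26.

1997-04-28, 1997-05-26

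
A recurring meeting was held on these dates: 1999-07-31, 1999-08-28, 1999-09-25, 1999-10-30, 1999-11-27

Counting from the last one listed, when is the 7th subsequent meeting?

Every date is a Saturday; gaps 28, 28, 35, 28 days.
Each is the last Saturday of its month (at least one falls on the 29th or later, ruling out '4th Saturday').
December 1999 ends with Saturday 1999-12-25.
Last Saturday of January 2000: 2000-01-29.
Last Saturday of February 2000: 2000-02-26.
Last Saturday of March 2000: 2000-03-25.
Last Saturday of April 2000: 2000-04-29.
May 2000 ends with Saturday 2000-05-27.
Last Saturday of June 2000: 2000-06-24.

2000-06-24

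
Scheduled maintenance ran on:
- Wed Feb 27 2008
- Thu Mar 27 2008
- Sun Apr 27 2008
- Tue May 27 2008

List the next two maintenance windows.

Gaps: 29, 31, 30 days — not constant. Every event is on the 27th of the month.
Pattern: the 27th of each month.
Next: June 2008 → Fri Jun 27 2008.
July 2008: Sun Jul 27 2008.

Fri Jun 27 2008, Sun Jul 27 2008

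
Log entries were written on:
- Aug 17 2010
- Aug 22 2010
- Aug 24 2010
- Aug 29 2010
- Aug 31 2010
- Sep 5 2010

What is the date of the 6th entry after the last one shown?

Sep 26 2010

The gap pattern 5, 2, 5, 2, 5 repeats every 2 events.
These are the Tuesdays and Sundays of each week.
Next Tuesday: Sep 7 2010.
Next Sunday: Sep 12 2010.
Next Tuesday: Sep 14 2010.
Next Sunday: Sep 19 2010.
The following Tuesday is Sep 21 2010.
Next Sunday: Sep 26 2010.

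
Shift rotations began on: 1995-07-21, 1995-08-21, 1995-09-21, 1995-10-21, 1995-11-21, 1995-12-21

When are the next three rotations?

1996-01-21, 1996-02-21, 1996-03-21

The day-of-month is always 21 (31, 31, 30, 31, 30 days between events).
So this recurs on the 21st of each month.
January 1996: 1996-01-21.
February 1996: 1996-02-21.
Next: March 1996 → 1996-03-21.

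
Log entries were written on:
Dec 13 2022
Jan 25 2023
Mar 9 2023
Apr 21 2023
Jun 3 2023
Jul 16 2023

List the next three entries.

Aug 28 2023, Oct 10 2023, Nov 22 2023

Every event comes 43 days after the last (43, 43, 43, 43, 43).
Jul 16 2023 + 43 days = Aug 28 2023.
Aug 28 2023 + 43 days = Oct 10 2023.
Oct 10 2023 + 43 days = Nov 22 2023.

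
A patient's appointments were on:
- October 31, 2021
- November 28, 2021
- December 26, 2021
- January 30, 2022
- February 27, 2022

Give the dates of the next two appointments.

March 27, 2022; April 24, 2022

These are Sundays with 28, 28, 35, 28-day gaps.
Each is the final Sunday of its month — October 31, 2021 is past the 28th, so '4th Sunday' doesn't fit.
Last Sunday of March 2022: March 27, 2022.
April 2022 ends with Sunday April 24, 2022.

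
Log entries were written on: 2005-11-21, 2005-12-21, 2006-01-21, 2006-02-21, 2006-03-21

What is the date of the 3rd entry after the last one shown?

2006-06-21

Gaps: 30, 31, 31, 28 days — not constant. Every event is on the 21st of the month.
Pattern: the 21st of each month.
Next: April 2006 → 2006-04-21.
May 2006: 2006-05-21.
Next: June 2006 → 2006-06-21.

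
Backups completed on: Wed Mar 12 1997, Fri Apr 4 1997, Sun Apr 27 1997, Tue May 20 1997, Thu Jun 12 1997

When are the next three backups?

Sat Jul 5 1997, Mon Jul 28 1997, Wed Aug 20 1997

The spacing is 23, 23, 23, 23 days — always 23 days.
Thu Jun 12 1997 + 23 days = Sat Jul 5 1997.
Sat Jul 5 1997 + 23 days = Mon Jul 28 1997.
Mon Jul 28 1997 + 23 days = Wed Aug 20 1997.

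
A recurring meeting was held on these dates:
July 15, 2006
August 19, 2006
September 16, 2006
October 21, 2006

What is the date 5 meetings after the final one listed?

Gaps: 35, 28, 35 days — a mix of 28 and 35. Every date is a Saturday.
Each is the 3rd Saturday of its month.
November 2006 — 3rd Saturday is November 18, 2006.
3rd Saturday of December 2006: December 16, 2006.
January 2007 — 3rd Saturday is January 20, 2007.
3rd Saturday of February 2007: February 17, 2007.
3rd Saturday of March 2007: March 17, 2007.

March 17, 2007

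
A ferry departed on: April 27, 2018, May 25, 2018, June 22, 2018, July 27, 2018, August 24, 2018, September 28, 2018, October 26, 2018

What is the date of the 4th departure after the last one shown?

All dates are Fridays, 28, 28, 35, 28, 35, 28 days apart.
Specifically, the 4th Friday of each month.
November 2018 — 4th Friday is November 23, 2018.
December 2018 — 4th Friday is December 28, 2018.
January 2019 — 4th Friday is January 25, 2019.
4th Friday of February 2019: February 22, 2019.

February 22, 2019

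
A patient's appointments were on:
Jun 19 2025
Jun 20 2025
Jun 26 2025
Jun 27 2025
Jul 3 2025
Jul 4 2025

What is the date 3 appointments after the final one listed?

Gaps: 1, 6, 1, 6, 1 days — not constant, but cyclic with period 2.
The events fall on every Thursday and Friday.
The following Thursday is Jul 10 2025.
The following Friday is Jul 11 2025.
Next Thursday: Jul 17 2025.

Jul 17 2025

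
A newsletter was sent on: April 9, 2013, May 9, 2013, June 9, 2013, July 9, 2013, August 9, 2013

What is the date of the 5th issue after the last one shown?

January 9, 2014

The day-of-month is always 9 (30, 31, 30, 31 days between events).
So this recurs on the 9th of each month.
September 2013: September 9, 2013.
Next: October 2013 → October 9, 2013.
Next: November 2013 → November 9, 2013.
Next: December 2013 → December 9, 2013.
Next: January 2014 → January 9, 2014.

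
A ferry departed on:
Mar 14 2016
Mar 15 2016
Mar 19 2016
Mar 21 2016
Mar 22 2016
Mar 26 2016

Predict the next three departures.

Mar 28 2016, Mar 29 2016, Apr 2 2016

Every event lands on a Monday or Tuesday or Saturday (gaps cycle 1, 4, 2, 1, 4).
So the schedule is: every Monday, Tuesday and Saturday.
Next Monday: Mar 28 2016.
The following Tuesday is Mar 29 2016.
Next Saturday: Apr 2 2016.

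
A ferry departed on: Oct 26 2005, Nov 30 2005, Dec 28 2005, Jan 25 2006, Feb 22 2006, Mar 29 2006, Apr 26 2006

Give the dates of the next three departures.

All Wednesdays; the gaps (35, 28, 28, 28, 35, 28) vary with month length.
This is the last Wednesday of each month.
Last Wednesday of May 2006: May 31 2006.
June 2006 ends with Wednesday Jun 28 2006.
July 2006 ends with Wednesday Jul 26 2006.

May 31 2006, Jun 28 2006, Jul 26 2006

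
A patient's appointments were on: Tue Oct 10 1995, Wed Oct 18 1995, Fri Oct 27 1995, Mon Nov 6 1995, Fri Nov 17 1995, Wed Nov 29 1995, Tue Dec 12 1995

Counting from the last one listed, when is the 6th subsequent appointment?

Wed Mar 20 1996

Gaps: 8, 9, 10, 11, 12, 13 days — each gap is 1 larger than the previous one.
Next gap: 14 days. Tue Dec 12 1995 + 14 days = Tue Dec 26 1995.
Next gap: 15 days. Tue Dec 26 1995 + 15 days = Wed Jan 10 1996.
Next gap: 16 days. Wed Jan 10 1996 + 16 days = Fri Jan 26 1996.
Next gap: 17 days. Fri Jan 26 1996 + 17 days = Mon Feb 12 1996.
Next gap: 18 days. Mon Feb 12 1996 + 18 days = Fri Mar 1 1996.
Next gap: 19 days. Fri Mar 1 1996 + 19 days = Wed Mar 20 1996.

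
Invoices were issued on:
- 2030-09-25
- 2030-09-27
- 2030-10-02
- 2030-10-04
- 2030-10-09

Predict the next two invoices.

Every event lands on a Wednesday or Friday (gaps cycle 2, 5, 2, 5).
So the schedule is: every Wednesday and Friday.
The following Friday is 2030-10-11.
Next Wednesday: 2030-10-16.

2030-10-11, 2030-10-16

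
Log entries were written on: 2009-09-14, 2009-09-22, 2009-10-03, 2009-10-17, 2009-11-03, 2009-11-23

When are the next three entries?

2009-12-16, 2010-01-11, 2010-02-09

The spacing grows by 3 each time: 8, 11, 14, 17, 20 days.
Next gap: 23 days. 2009-11-23 + 23 days = 2009-12-16.
Next gap: 26 days. 2009-12-16 + 26 days = 2010-01-11.
Next gap: 29 days. 2010-01-11 + 29 days = 2010-02-09.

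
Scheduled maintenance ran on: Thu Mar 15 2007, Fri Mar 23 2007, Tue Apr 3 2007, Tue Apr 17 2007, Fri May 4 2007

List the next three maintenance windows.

The spacing grows by 3 each time: 8, 11, 14, 17 days.
Next gap: 20 days. Fri May 4 2007 + 20 days = Thu May 24 2007.
Next gap: 23 days. Thu May 24 2007 + 23 days = Sat Jun 16 2007.
Next gap: 26 days. Sat Jun 16 2007 + 26 days = Thu Jul 12 2007.

Thu May 24 2007, Sat Jun 16 2007, Thu Jul 12 2007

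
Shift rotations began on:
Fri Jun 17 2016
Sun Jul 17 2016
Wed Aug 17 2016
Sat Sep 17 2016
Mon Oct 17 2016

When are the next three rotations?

Gaps: 30, 31, 31, 30 days — not constant. Every event is on the 17th of the month.
Pattern: the 17th of each month.
Next: November 2016 → Thu Nov 17 2016.
December 2016: Sat Dec 17 2016.
January 2017: Tue Jan 17 2017.

Thu Nov 17 2016, Sat Dec 17 2016, Tue Jan 17 2017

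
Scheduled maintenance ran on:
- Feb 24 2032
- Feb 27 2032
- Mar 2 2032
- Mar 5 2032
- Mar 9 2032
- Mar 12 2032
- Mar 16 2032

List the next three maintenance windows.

Every event lands on a Tuesday or Friday (gaps cycle 3, 4, 3, 4, 3, 4).
So the schedule is: every Tuesday and Friday.
Next Friday: Mar 19 2032.
Next Tuesday: Mar 23 2032.
The following Friday is Mar 26 2032.

Mar 19 2032, Mar 23 2032, Mar 26 2032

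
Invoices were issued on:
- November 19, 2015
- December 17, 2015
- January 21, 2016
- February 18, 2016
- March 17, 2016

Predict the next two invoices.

April 21, 2016; May 19, 2016

Gaps: 28, 35, 28, 28 days — a mix of 28 and 35. Every date is a Thursday.
Each is the 3rd Thursday of its month.
April 2016 — 3rd Thursday is April 21, 2016.
May 2016 — 3rd Thursday is May 19, 2016.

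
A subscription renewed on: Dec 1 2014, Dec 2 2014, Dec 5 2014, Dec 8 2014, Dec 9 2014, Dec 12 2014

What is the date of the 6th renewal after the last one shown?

Dec 26 2014

The gap pattern 1, 3, 3, 1, 3 repeats every 3 events.
These are the Mondays, Tuesdays and Fridays of each week.
The following Monday is Dec 15 2014.
The following Tuesday is Dec 16 2014.
Next Friday: Dec 19 2014.
The following Monday is Dec 22 2014.
Next Tuesday: Dec 23 2014.
The following Friday is Dec 26 2014.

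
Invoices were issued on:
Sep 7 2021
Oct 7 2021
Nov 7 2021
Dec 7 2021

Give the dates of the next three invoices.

Jan 7 2022, Feb 7 2022, Mar 7 2022

The day-of-month is always 7 (30, 31, 30 days between events).
So this recurs on the 7th of each month.
January 2022: Jan 7 2022.
Next: February 2022 → Feb 7 2022.
Next: March 2022 → Mar 7 2022.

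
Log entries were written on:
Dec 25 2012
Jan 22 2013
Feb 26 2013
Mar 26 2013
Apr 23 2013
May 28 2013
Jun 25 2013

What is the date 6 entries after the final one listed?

These are Tuesdays at 28- or 35-day spacing (28, 35, 28, 28, 35, 28).
The pattern: 4th Tuesday of the month.
4th Tuesday of July 2013: Jul 23 2013.
4th Tuesday of August 2013: Aug 27 2013.
4th Tuesday of September 2013: Sep 24 2013.
October 2013 — 4th Tuesday is Oct 22 2013.
4th Tuesday of November 2013: Nov 26 2013.
4th Tuesday of December 2013: Dec 24 2013.

Dec 24 2013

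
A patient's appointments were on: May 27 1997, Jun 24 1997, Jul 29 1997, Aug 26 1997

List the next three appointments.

All Tuesdays; the gaps (28, 35, 28) vary with month length.
This is the last Tuesday of each month.
September 1997 ends with Tuesday Sep 30 1997.
Last Tuesday of October 1997: Oct 28 1997.
November 1997 ends with Tuesday Nov 25 1997.

Sep 30 1997, Oct 28 1997, Nov 25 1997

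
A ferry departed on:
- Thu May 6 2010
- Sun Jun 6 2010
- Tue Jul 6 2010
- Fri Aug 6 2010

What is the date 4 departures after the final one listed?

Mon Dec 6 2010

Gaps: 31, 30, 31 days — not constant. Every event is on the 6th of the month.
Pattern: the 6th of each month.
September 2010: Mon Sep 6 2010.
October 2010: Wed Oct 6 2010.
Next: November 2010 → Sat Nov 6 2010.
Next: December 2010 → Mon Dec 6 2010.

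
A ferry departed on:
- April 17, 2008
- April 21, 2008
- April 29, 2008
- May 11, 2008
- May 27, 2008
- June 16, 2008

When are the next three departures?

The spacing grows by 4 each time: 4, 8, 12, 16, 20 days.
Next gap: 24 days. June 16, 2008 + 24 days = July 10, 2008.
Next gap: 28 days. July 10, 2008 + 28 days = August 7, 2008.
Next gap: 32 days. August 7, 2008 + 32 days = September 8, 2008.

July 10, 2008; August 7, 2008; September 8, 2008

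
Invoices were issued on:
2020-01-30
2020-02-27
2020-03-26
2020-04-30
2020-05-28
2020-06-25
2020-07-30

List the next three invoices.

Every date is a Thursday; gaps 28, 28, 35, 28, 28, 35 days.
Each is the last Thursday of its month (at least one falls on the 29th or later, ruling out '4th Thursday').
Last Thursday of August 2020: 2020-08-27.
Last Thursday of September 2020: 2020-09-24.
Last Thursday of October 2020: 2020-10-29.

2020-08-27, 2020-09-24, 2020-10-29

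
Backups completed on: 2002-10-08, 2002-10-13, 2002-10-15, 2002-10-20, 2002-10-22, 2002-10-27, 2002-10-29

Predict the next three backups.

2002-11-03, 2002-11-05, 2002-11-10

Gaps: 5, 2, 5, 2, 5, 2 days — not constant, but cyclic with period 2.
The events fall on every Tuesday and Sunday.
The following Sunday is 2002-11-03.
Next Tuesday: 2002-11-05.
Next Sunday: 2002-11-10.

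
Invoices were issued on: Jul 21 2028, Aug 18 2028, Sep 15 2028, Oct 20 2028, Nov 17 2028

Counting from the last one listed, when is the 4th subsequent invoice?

These are Fridays at 28- or 35-day spacing (28, 28, 35, 28).
The pattern: 3rd Friday of the month.
3rd Friday of December 2028: Dec 15 2028.
3rd Friday of January 2029: Jan 19 2029.
February 2029 — 3rd Friday is Feb 16 2029.
3rd Friday of March 2029: Mar 16 2029.

Mar 16 2029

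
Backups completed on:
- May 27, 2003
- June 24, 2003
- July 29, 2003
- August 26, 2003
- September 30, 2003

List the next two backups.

October 28, 2003; November 25, 2003

All Tuesdays; the gaps (28, 35, 28, 35) vary with month length.
This is the last Tuesday of each month.
October 2003 ends with Tuesday October 28, 2003.
November 2003 ends with Tuesday November 25, 2003.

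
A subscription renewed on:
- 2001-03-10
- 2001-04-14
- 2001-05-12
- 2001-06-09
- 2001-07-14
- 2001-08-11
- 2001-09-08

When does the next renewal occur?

All dates are Saturdays, 35, 28, 28, 35, 28, 28 days apart.
Specifically, the 2nd Saturday of each month.
October 2001 — 2nd Saturday is 2001-10-13.

2001-10-13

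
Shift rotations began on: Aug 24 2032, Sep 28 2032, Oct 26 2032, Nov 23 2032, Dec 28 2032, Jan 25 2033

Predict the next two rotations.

Gaps: 35, 28, 28, 35, 28 days — a mix of 28 and 35. Every date is a Tuesday.
Each is the 4th Tuesday of its month.
4th Tuesday of February 2033: Feb 22 2033.
March 2033 — 4th Tuesday is Mar 22 2033.

Feb 22 2033, Mar 22 2033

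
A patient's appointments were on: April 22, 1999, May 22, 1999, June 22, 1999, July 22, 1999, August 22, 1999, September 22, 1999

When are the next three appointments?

Gaps: 30, 31, 30, 31, 31 days — not constant. Every event is on the 22nd of the month.
Pattern: the 22nd of each month.
Next: October 1999 → October 22, 1999.
November 1999: November 22, 1999.
December 1999: December 22, 1999.

October 22, 1999; November 22, 1999; December 22, 1999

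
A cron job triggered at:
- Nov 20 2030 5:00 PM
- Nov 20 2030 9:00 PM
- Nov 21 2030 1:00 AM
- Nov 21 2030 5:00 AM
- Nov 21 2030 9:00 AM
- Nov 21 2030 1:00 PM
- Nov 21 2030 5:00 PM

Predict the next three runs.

Gaps: 4, 4, 4, 4, 4, 4 hours — each event is 4 hours after the previous one.
Nov 21 2030 5:00 PM + 4 h = Nov 21 2030 9:00 PM.
Nov 21 2030 9:00 PM + 4 h = Nov 22 2030 1:00 AM.
Nov 22 2030 1:00 AM + 4 h = Nov 22 2030 5:00 AM.

Nov 21 2030 9:00 PM, Nov 22 2030 1:00 AM, Nov 22 2030 5:00 AM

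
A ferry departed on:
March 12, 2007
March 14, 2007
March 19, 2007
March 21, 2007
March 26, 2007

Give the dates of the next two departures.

March 28, 2007; April 2, 2007

Gaps: 2, 5, 2, 5 days — not constant, but cyclic with period 2.
The events fall on every Monday and Wednesday.
Next Wednesday: March 28, 2007.
Next Monday: April 2, 2007.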